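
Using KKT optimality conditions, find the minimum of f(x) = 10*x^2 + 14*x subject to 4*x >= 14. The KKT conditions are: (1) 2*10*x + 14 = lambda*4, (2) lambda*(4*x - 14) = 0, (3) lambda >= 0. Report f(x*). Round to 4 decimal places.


Step 1: Try lambda = 0 (constraint inactive).
x_unc = -14/(2*10) = -0.7
Check: 4*-0.7 = -2.8 < 14 -- violated!
Step 2: Constraint must be active: 4*x = 14
x* = 14/4 = 3.5
lambda = (2*10*3.5 + 14)/4 = 21.0
Step 3: Compute optimal value.
f(x*) = 10*3.5^2 + 14*3.5 = 171.5


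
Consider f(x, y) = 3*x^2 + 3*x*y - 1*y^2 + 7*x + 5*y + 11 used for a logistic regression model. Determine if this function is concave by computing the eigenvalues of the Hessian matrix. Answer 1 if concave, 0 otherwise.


The Hessian of f(x,y) = 3*x^2 + 3*x*y - 1*y^2 + 7*x + 5*y + 11 is:
H = [[6, 3], [3, -2]]
Trace = 6 - 2 = 4
Determinant = 6*-2 - (3)^2 = -21
Discriminant = (4)^2 - 4*-21 = 100.0
Eigenvalues: lambda_1 = -3.0, lambda_2 = 7.0
The function is not concave.

0


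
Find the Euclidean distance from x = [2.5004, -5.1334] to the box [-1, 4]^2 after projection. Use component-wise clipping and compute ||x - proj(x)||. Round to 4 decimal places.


Project each component onto [-1, 4].
clip(2.5004) = 2.5004, clip(-5.1334) = -1.0
Projection = [2.5004, -1.0]
Squared diffs: [0.0, 17.085]
Distance = sqrt(17.085) = 4.1334


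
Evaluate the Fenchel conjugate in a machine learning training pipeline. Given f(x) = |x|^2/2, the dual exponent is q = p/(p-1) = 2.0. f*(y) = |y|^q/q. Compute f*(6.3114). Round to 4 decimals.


The conjugate exponent q satisfies 1/p + 1/q = 1.
p = 2, so q = 2/(2 - 1) = 2.0
|y|^q = 6.3114^2.0 = 39.8338
f*(6.3114) = 39.8338 / 2.0 = 19.9169


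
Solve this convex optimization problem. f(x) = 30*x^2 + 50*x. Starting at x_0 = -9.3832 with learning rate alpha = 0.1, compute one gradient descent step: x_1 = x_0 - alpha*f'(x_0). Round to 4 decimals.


We compute the gradient at x_0 and apply the update.
f'(x) = 60*x + 50
f'(-9.3832) = 60*-9.3832 + 50 = -512.992
x_1 = -9.3832 - 0.1*-512.992 = 41.916


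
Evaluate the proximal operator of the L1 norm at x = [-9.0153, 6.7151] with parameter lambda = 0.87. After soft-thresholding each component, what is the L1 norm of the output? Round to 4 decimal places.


Soft-thresholding with lambda = 0.87:
prox(-9.0153) = sign(-9.0153)*max(|-9.0153| - 0.87, 0) = -8.1453
prox(6.7151) = sign(6.7151)*max(|6.7151| - 0.87, 0) = 5.8451
prox(x) = [-8.1453, 5.8451]
||prox(x)||_1 = 8.1453 + 5.8451 = 13.9904


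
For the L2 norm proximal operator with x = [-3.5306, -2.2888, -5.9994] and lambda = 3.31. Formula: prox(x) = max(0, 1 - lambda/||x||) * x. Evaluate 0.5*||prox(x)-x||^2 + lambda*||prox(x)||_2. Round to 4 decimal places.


Step 1: Compute ||x||.
||x|| = 7.3278
Step 2: Compute scaling factor.
scale = max(0, 1 - 3.31/7.3278) = 0.5483
Step 3: prox(x) = [-1.9358, -1.2549, -3.2894]
||prox(x)|| = 4.0178
Step 4: Proximal objective.
0.5*||prox-x||^2 = 5.4781
lambda*||prox|| = 13.2989
Total = 18.7769


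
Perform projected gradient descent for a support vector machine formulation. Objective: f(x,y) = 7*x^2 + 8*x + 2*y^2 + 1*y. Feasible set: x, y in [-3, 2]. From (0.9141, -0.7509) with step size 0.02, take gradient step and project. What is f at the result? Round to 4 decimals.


Step 1: Compute gradient at (0.9141, -0.7509).
grad_x = 2*7*0.9141 + 8 = 20.7974
grad_y = 2*2*-0.7509 + 1 = -2.0036
Step 2: Gradient step.
x_raw = 0.9141 - 0.02*20.7974 = 0.4982
y_raw = -0.7509 - 0.02*-2.0036 = -0.7108
Step 3: Project onto [-3, 2].
x_proj = clip(0.4982) = 0.4982
y_proj = clip(-0.7108) = -0.7108
Step 4: Evaluate f.
f(0.4982, -0.7108) = 6.022


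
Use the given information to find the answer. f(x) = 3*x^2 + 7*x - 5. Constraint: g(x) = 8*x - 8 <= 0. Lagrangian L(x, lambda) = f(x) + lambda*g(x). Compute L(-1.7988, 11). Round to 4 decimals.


Step 1: Evaluate f(x).
f(-1.7988) = 3*(-1.7988)^2 + 7*(-1.7988) - 5 = -7.8846
Step 2: Evaluate g(x).
g(-1.7988) = 8*-1.7988 - 8 = -22.3904
Step 3: Compute Lagrangian.
L = -7.8846 + 11*-22.3904 = -254.179


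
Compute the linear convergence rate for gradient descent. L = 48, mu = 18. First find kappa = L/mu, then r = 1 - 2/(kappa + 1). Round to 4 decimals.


Step 1: Compute the condition number.
kappa = L/mu = 48/18 = 2.6667
Step 2: Compute the convergence rate.
r = 1 - 2/(kappa + 1) = 1 - 2*mu/(L + mu) = (L - mu)/(L + mu) = 30/66 = 0.4545


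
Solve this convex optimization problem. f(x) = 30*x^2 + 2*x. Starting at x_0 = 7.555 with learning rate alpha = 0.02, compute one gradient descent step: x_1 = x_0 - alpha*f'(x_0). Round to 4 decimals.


We compute the gradient at x_0 and apply the update.
f'(x) = 60*x + 2
f'(7.555) = 60*7.555 + 2 = 455.3
x_1 = 7.555 - 0.02*455.3 = -1.551


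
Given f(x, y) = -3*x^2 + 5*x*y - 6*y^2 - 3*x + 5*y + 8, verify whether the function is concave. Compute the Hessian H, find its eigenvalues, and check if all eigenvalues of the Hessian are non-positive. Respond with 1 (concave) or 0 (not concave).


The Hessian of f(x,y) = -3*x^2 + 5*x*y - 6*y^2 - 3*x + 5*y + 8 is:
H = [[-6, 5], [5, -12]]
Trace = -6 - 12 = -18
Determinant = -6*-12 - (5)^2 = 47
Discriminant = (-18)^2 - 4*47 = 136.0
Eigenvalues: lambda_1 = -14.831, lambda_2 = -3.169
The function is concave.

1


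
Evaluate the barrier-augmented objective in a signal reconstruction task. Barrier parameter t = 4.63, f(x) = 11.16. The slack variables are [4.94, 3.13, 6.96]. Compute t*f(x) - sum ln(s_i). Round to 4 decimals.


Step 1: Compute log-barrier.
ln values: [1.5974, 1.141, 1.9402]
phi = -(1.5974 + 1.141 + 1.9402) = -4.6786
Step 2: Compute augmented objective.
t*f(x) = 4.63*11.16 = 51.6708
Total = 51.6708 - 4.6786 = 46.9922


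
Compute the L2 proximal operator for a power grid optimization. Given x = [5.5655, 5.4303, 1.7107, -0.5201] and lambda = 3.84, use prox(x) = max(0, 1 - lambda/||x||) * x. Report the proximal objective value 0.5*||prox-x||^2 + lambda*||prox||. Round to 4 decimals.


Step 1: Compute ||x||.
||x|| = 7.9787
Step 2: Compute scaling factor.
scale = max(0, 1 - 3.84/7.9787) = 0.5187
Step 3: prox(x) = [2.8869, 2.8168, 0.8874, -0.2698]
||prox(x)|| = 4.1387
Step 4: Proximal objective.
0.5*||prox-x||^2 = 7.3728
lambda*||prox|| = 15.8926
Total = 23.2655


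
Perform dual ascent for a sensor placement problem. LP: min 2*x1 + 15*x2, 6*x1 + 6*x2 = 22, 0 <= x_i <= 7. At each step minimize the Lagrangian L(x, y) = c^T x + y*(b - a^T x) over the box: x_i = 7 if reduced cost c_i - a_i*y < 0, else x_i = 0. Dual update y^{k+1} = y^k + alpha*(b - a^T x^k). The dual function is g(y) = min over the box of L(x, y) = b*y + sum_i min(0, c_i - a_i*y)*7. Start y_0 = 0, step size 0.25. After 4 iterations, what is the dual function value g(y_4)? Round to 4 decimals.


Dual ascent for LP: min 2*x1 + 15*x2, 6*x1 + 6*x2 = 22, 0 <= x_i <= 7
Step 1: y^k = 0.0, reduced costs: (2.0, 15.0)
  x^k = (0.0, 0.0), subgradient = b - a^T x = 22.0
  y^{k+1} = 0.0 + 0.25*22.0 = 5.5
Step 2: y^k = 5.5, reduced costs: (-31.0, -18.0)
  x^k = (7.0, 7.0), subgradient = b - a^T x = -62.0
  y^{k+1} = 5.5 + 0.25*-62.0 = -10.0
Step 3: y^k = -10.0, reduced costs: (62.0, 75.0)
  x^k = (0.0, 0.0), subgradient = b - a^T x = 22.0
  y^{k+1} = -10.0 + 0.25*22.0 = -4.5
Step 4: y^k = -4.5, reduced costs: (29.0, 42.0)
  x^k = (0.0, 0.0), subgradient = b - a^T x = 22.0
  y^{k+1} = -4.5 + 0.25*22.0 = 1.0
Dual objective at y_4 = 1.0: reduced costs (-4.0, 9.0), box minimizer x = (7.0, 0.0)
g(y_4) = b*y + (c1 - a1*y)*x1 + (c2 - a2*y)*x2 = 22*1.0 + (-4.0)*7.0 + 9.0*0.0 = 22.0 - 28.0 + 0.0 = -6.0


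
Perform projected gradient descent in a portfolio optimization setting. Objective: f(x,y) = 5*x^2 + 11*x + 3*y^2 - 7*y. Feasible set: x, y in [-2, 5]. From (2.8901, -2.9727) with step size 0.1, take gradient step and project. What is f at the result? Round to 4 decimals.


Step 1: Compute gradient at (2.8901, -2.9727).
grad_x = 2*5*2.8901 + 11 = 39.901
grad_y = 2*3*-2.9727 - 7 = -24.8362
Step 2: Gradient step.
x_raw = 2.8901 - 0.1*39.901 = -1.1
y_raw = -2.9727 - 0.1*-24.8362 = -0.4891
Step 3: Project onto [-2, 5].
x_proj = clip(-1.1) = -1.1
y_proj = clip(-0.4891) = -0.4891
Step 4: Evaluate f.
f(-1.1, -0.4891) = -1.9088


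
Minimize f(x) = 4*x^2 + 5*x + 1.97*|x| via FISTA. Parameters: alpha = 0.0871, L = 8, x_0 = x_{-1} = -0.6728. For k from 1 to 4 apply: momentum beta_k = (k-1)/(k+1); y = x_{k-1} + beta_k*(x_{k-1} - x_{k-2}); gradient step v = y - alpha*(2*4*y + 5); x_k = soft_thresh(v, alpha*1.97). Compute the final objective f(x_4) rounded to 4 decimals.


FISTA on f(x) = 4*x^2 + 5*x + 1.97*|x|
L = 8, alpha = 0.0871
Iteration 1: beta = 0.0, y = -0.6728 + 0.0*(-0.6728 + 0.6728) = -0.6728
  grad(y) = -0.3824, v = y - alpha*grad = -0.6395
  prox(v) = soft_thresh(-0.6395, 0.1716) = -0.4679
Iteration 2: beta = 0.3333, y = -0.4679 + 0.3333*(-0.4679 + 0.6728) = -0.3996
  grad(y) = 1.8031, v = y - alpha*grad = -0.5567
  prox(v) = soft_thresh(-0.5567, 0.1716) = -0.3851
Iteration 3: beta = 0.5, y = -0.3851 + 0.5*(-0.3851 + 0.4679) = -0.3437
  grad(y) = 2.2507, v = y - alpha*grad = -0.5397
  prox(v) = soft_thresh(-0.5397, 0.1716) = -0.3681
Iteration 4: beta = 0.6, y = -0.3681 + 0.6*(-0.3681 + 0.3851) = -0.3579
  grad(y) = 2.1365, v = y - alpha*grad = -0.544
  prox(v) = soft_thresh(-0.544, 0.1716) = -0.3724
f(x_4) = 4*(-0.3724)^2 + 5*(-0.3724) + 1.97*|-0.3724| = -0.5736


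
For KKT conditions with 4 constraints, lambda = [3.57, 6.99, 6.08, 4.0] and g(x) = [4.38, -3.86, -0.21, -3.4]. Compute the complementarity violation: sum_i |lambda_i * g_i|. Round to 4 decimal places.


KKT complementary slackness check:
lambda_1 * g_1 = 3.57 * 4.38 = 15.6366
lambda_2 * g_2 = 6.99 * -3.86 = -26.9814
lambda_3 * g_3 = 6.08 * -0.21 = -1.2768
lambda_4 * g_4 = 4.0 * -3.4 = -13.6
Total violation = 15.6366 + 26.9814 + 1.2768 + 13.6 = 57.4948


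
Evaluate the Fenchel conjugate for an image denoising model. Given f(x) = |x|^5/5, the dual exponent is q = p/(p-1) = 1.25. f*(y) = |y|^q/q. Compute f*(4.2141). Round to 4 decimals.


The conjugate exponent q satisfies 1/p + 1/q = 1.
p = 5, so q = 5/(5 - 1) = 1.25
|y|^q = 4.2141^1.25 = 6.0378
f*(4.2141) = 6.0378 / 1.25 = 4.8303


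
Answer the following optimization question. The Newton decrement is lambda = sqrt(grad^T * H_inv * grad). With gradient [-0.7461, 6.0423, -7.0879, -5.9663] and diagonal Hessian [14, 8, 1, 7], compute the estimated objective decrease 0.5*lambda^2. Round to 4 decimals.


Step 1: H is diagonal, so H^(-1) * g = [-0.0533, 0.7553, -7.0879, -0.8523].
Step 2: g^T H^(-1) g = sum_i g_i^2 / H_ii
  = (-0.7461)^2/14 + (6.0423)^2/8 + (-7.0879)^2/1 + (-5.9663)^2/7
  = 0.0398 + 4.5637 + 50.2383 + 5.0852 = 59.927
Step 3: Objective decrease = 0.5 * g^T H^(-1) g = 29.9635


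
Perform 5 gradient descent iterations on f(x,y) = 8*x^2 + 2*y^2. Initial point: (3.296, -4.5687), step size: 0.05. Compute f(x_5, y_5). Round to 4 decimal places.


Gradient descent on f(x,y) = 8*x^2 + 2*y^2.
Starting point: (3.296, -4.5687), alpha = 0.05
Step 1: grad_x = 2*8*3.296 = 52.736, grad_y = 2*2*-4.5687 = -18.2748
  x_1 = 3.296 - 0.05*52.736 = 0.6592
  y_1 = -4.5687 - 0.05*-18.2748 = -3.655
Step 2: grad_x = 2*8*0.6592 = 10.5472, grad_y = 2*2*-3.655 = -14.6198
  x_2 = 0.6592 - 0.05*10.5472 = 0.1318
  y_2 = -3.655 - 0.05*-14.6198 = -2.924
Step 3: grad_x = 2*8*0.1318 = 2.1094, grad_y = 2*2*-2.924 = -11.6959
  x_3 = 0.1318 - 0.05*2.1094 = 0.0264
  y_3 = -2.924 - 0.05*-11.6959 = -2.3392
Step 4: grad_x = 2*8*0.0264 = 0.4219, grad_y = 2*2*-2.3392 = -9.3567
  x_4 = 0.0264 - 0.05*0.4219 = 0.0053
  y_4 = -2.3392 - 0.05*-9.3567 = -1.8713
Step 5: grad_x = 2*8*0.0053 = 0.0844, grad_y = 2*2*-1.8713 = -7.4854
  x_5 = 0.0053 - 0.05*0.0844 = 0.0011
  y_5 = -1.8713 - 0.05*-7.4854 = -1.4971
f(0.0011, -1.4971) = 8*0.0011^2 + 2*(-1.4971)^2 = 4.4825


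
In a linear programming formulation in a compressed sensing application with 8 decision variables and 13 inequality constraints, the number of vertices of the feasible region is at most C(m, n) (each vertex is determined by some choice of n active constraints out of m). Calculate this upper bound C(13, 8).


Each vertex corresponds to some choice of n active constraints out of m, so the number of vertices is at most C(m, n) = m! / (n!(m-n)!).
m = 13, n = 8
Numerator: 13 * 12 * 11 * 10 * 9 * 8 * 7 * 6
Denominator: 8! = 40320
C(13, 8) = 1287


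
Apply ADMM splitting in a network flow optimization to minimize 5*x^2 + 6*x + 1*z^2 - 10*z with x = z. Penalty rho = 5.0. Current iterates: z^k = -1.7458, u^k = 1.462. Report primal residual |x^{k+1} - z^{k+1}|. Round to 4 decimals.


ADMM iteration with rho = 5.0, z^k = -1.7458, u^k = 1.462
Step 1: x-update.
Minimize 5*x^2 + 6*x + (5.0/2)*(x + 1.7458 + 1.462)^2
FOC: (2*5 + 5.0)*x = -6 + 5.0*(-1.7458 - 1.462)
x^{k+1} = -1.4693
Step 2: z-update.
Minimize 1*z^2 - 10*z + (5.0/2)*(-1.4693 - z + 1.462)^2
FOC: (2*1 + 5.0)*z = 10 + 5.0*(-1.4693 + 1.462)
z^{k+1} = 1.4234
Step 3: u-update.
u^{k+1} = 1.462 - 1.4693 - 1.4234 = -1.4306
Step 4: Primal residual = |-1.4693 - 1.4234| = 2.8926


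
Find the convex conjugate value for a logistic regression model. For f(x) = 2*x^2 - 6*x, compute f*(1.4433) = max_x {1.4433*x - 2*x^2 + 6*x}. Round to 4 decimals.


f*(y) = sup_x {y*x - a*x^2 - b*x} = sup_x {(y-b)*x - a*x^2}
FOC: (y - b) - 2a*x = 0 => x* = (y - b)/(2a)
x* = (1.4433 + 6)/(2*2) = 1.8608
f*(1.4433) = (y-b)^2/(4a) = (1.4433 + 6)^2/(4*2)
= 55.4027/8 = 6.9253


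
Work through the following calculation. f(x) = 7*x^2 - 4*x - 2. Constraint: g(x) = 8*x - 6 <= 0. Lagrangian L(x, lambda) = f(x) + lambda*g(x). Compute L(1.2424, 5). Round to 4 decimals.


Step 1: Evaluate f(x).
f(1.2424) = 7*1.2424^2 - 4*1.2424 - 2 = 3.8353
Step 2: Evaluate g(x).
g(1.2424) = 8*1.2424 - 6 = 3.9392
Step 3: Compute Lagrangian.
L = 3.8353 + 5*3.9392 = 23.5313


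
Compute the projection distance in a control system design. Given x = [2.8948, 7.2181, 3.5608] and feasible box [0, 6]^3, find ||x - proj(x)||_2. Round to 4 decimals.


Project each component onto [0, 6].
clip(2.8948) = 2.8948, clip(7.2181) = 6.0, clip(3.5608) = 3.5608
Projection = [2.8948, 6.0, 3.5608]
Squared diffs: [0.0, 1.4838, 0.0]
Distance = sqrt(1.4838) = 1.2181


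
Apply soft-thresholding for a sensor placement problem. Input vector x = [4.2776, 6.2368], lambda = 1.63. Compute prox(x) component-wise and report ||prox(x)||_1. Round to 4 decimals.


Soft-thresholding with lambda = 1.63:
prox(4.2776) = sign(4.2776)*max(|4.2776| - 1.63, 0) = 2.6476
prox(6.2368) = sign(6.2368)*max(|6.2368| - 1.63, 0) = 4.6068
prox(x) = [2.6476, 4.6068]
||prox(x)||_1 = 2.6476 + 4.6068 = 7.2544


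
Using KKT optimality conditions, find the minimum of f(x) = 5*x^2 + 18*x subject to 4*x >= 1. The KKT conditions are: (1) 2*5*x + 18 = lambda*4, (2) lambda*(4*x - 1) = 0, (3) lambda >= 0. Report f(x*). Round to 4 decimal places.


Step 1: Try lambda = 0 (constraint inactive).
x_unc = -18/(2*5) = -1.8
Check: 4*-1.8 = -7.2 < 1 -- violated!
Step 2: Constraint must be active: 4*x = 1
x* = 1/4 = 0.25
lambda = (2*5*0.25 + 18)/4 = 5.125
Step 3: Compute optimal value.
f(x*) = 5*0.25^2 + 18*0.25 = 4.8125


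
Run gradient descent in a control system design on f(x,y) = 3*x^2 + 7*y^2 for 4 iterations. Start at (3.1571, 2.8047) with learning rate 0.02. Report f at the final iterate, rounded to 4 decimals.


Gradient descent on f(x,y) = 3*x^2 + 7*y^2.
Starting point: (3.1571, 2.8047), alpha = 0.02
Step 1: grad_x = 2*3*3.1571 = 18.9426, grad_y = 2*7*2.8047 = 39.2658
  x_1 = 3.1571 - 0.02*18.9426 = 2.7782
  y_1 = 2.8047 - 0.02*39.2658 = 2.0194
Step 2: grad_x = 2*3*2.7782 = 16.6695, grad_y = 2*7*2.0194 = 28.2714
  x_2 = 2.7782 - 0.02*16.6695 = 2.4449
  y_2 = 2.0194 - 0.02*28.2714 = 1.454
Step 3: grad_x = 2*3*2.4449 = 14.6691, grad_y = 2*7*1.454 = 20.3554
  x_3 = 2.4449 - 0.02*14.6691 = 2.1515
  y_3 = 1.454 - 0.02*20.3554 = 1.0468
Step 4: grad_x = 2*3*2.1515 = 12.9089, grad_y = 2*7*1.0468 = 14.6559
  x_4 = 2.1515 - 0.02*12.9089 = 1.8933
  y_4 = 1.0468 - 0.02*14.6559 = 0.7537
f(1.8933, 0.7537) = 3*1.8933^2 + 7*0.7537^2 = 14.7305


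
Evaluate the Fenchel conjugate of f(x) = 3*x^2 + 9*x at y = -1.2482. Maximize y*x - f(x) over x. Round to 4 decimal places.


f*(y) = sup_x {y*x - a*x^2 - b*x} = sup_x {(y-b)*x - a*x^2}
FOC: (y - b) - 2a*x = 0 => x* = (y - b)/(2a)
x* = (-1.2482 - 9)/(2*3) = -1.708
f*(-1.2482) = (y-b)^2/(4a) = (-1.2482 - 9)^2/(4*3)
= 105.0256/12 = 8.7521


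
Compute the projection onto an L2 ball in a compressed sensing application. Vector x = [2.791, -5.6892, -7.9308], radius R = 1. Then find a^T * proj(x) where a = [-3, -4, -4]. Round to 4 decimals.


Step 1: Compute ||x|| (intermediates to 6 decimals).
||x|| = sqrt(2.791^2 + (-5.6892)^2 + (-7.9308)^2) = 10.151565
Step 2: Project.
Since ||x|| > R, scale = R/||x|| = 1/10.151565 = 0.098507, proj(x) = scale * x
proj(x) = [0.274933, -0.560426, -0.781239]
Step 3: Dot product.
a^T * proj(x) = -3*0.274933 - 4*(-0.560426) - 4*(-0.781239) = 4.5419


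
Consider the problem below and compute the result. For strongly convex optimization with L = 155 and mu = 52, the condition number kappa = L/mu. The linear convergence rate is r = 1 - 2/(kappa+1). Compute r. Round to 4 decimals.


Step 1: Compute the condition number.
kappa = L/mu = 155/52 = 2.9808
Step 2: Compute the convergence rate.
r = 1 - 2/(kappa + 1) = 1 - 2*mu/(L + mu) = (L - mu)/(L + mu) = 103/207 = 0.4976


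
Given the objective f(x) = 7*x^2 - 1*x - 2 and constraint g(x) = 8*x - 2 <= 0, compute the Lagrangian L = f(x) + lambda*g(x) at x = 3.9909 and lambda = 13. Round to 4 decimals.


Step 1: Evaluate f(x).
f(3.9909) = 7*3.9909^2 - 1*3.9909 - 2 = 105.5001
Step 2: Evaluate g(x).
g(3.9909) = 8*3.9909 - 2 = 29.9272
Step 3: Compute Lagrangian.
L = 105.5001 + 13*29.9272 = 494.5537


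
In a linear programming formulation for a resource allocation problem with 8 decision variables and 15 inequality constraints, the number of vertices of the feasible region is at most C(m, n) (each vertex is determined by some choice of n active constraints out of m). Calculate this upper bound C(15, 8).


Each vertex corresponds to some choice of n active constraints out of m, so the number of vertices is at most C(m, n) = m! / (n!(m-n)!).
m = 15, n = 8
Numerator: 15 * 14 * 13 * 12 * 11 * 10 * 9 * 8
Denominator: 8! = 40320
C(15, 8) = 6435


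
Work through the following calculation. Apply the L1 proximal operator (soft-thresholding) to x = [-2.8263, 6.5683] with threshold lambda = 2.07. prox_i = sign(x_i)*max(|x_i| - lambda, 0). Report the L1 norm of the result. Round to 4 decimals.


Soft-thresholding with lambda = 2.07:
prox(-2.8263) = sign(-2.8263)*max(|-2.8263| - 2.07, 0) = -0.7563
prox(6.5683) = sign(6.5683)*max(|6.5683| - 2.07, 0) = 4.4983
prox(x) = [-0.7563, 4.4983]
||prox(x)||_1 = 0.7563 + 4.4983 = 5.2546


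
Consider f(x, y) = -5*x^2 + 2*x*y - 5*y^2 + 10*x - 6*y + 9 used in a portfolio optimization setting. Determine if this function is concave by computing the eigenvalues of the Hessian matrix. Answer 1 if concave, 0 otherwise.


The Hessian of f(x,y) = -5*x^2 + 2*x*y - 5*y^2 + 10*x - 6*y + 9 is:
H = [[-10, 2], [2, -10]]
Trace = -10 - 10 = -20
Determinant = -10*-10 - (2)^2 = 96
Discriminant = (-20)^2 - 4*96 = 16.0
Eigenvalues: lambda_1 = -12.0, lambda_2 = -8.0
The function is concave.

1


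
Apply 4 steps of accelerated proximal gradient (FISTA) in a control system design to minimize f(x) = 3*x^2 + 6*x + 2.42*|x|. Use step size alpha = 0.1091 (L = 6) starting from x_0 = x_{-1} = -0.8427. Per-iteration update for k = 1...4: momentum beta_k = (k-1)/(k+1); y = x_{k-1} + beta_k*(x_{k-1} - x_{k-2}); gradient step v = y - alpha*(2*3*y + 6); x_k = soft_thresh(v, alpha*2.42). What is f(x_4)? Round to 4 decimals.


FISTA on f(x) = 3*x^2 + 6*x + 2.42*|x|
L = 6, alpha = 0.1091
Iteration 1: beta = 0.0, y = -0.8427 + 0.0*(-0.8427 + 0.8427) = -0.8427
  grad(y) = 0.9438, v = y - alpha*grad = -0.9457
  prox(v) = soft_thresh(-0.9457, 0.264) = -0.6816
Iteration 2: beta = 0.3333, y = -0.6816 + 0.3333*(-0.6816 + 0.8427) = -0.628
  grad(y) = 2.2322, v = y - alpha*grad = -0.8715
  prox(v) = soft_thresh(-0.8715, 0.264) = -0.6075
Iteration 3: beta = 0.5, y = -0.6075 + 0.5*(-0.6075 + 0.6816) = -0.5704
  grad(y) = 2.5777, v = y - alpha*grad = -0.8516
  prox(v) = soft_thresh(-0.8516, 0.264) = -0.5876
Iteration 4: beta = 0.6, y = -0.5876 + 0.6*(-0.5876 + 0.6075) = -0.5757
  grad(y) = 2.546, v = y - alpha*grad = -0.8534
  prox(v) = soft_thresh(-0.8534, 0.264) = -0.5894
f(x_4) = 3*(-0.5894)^2 + 6*(-0.5894) + 2.42*|-0.5894| = -1.0679


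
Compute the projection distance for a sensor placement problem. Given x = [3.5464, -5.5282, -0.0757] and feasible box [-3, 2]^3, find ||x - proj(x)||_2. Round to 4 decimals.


Project each component onto [-3, 2].
clip(3.5464) = 2.0, clip(-5.5282) = -3.0, clip(-0.0757) = -0.0757
Projection = [2.0, -3.0, -0.0757]
Squared diffs: [2.3914, 6.3918, 0.0]
Distance = sqrt(8.7832) = 2.9636


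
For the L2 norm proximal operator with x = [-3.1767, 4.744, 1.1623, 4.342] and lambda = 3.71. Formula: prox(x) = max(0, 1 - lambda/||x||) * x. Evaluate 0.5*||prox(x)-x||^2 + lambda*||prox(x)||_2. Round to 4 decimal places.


Step 1: Compute ||x||.
||x|| = 7.2664
Step 2: Compute scaling factor.
scale = max(0, 1 - 3.71/7.2664) = 0.4894
Step 3: prox(x) = [-1.5548, 2.3219, 0.5689, 2.1251]
||prox(x)|| = 3.5564
Step 4: Proximal objective.
0.5*||prox-x||^2 = 6.8821
lambda*||prox|| = 13.1942
Total = 20.0764


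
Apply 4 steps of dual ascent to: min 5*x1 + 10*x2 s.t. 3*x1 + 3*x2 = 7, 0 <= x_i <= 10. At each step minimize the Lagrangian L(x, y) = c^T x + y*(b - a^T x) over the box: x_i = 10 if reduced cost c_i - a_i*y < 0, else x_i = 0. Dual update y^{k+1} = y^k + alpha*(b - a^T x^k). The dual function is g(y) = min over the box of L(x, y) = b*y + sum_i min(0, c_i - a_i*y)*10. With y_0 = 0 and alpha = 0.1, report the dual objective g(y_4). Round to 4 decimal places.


Dual ascent for LP: min 5*x1 + 10*x2, 3*x1 + 3*x2 = 7, 0 <= x_i <= 10
Step 1: y^k = 0.0, reduced costs: (5.0, 10.0)
  x^k = (0.0, 0.0), subgradient = b - a^T x = 7.0
  y^{k+1} = 0.0 + 0.1*7.0 = 0.7
Step 2: y^k = 0.7, reduced costs: (2.9, 7.9)
  x^k = (0.0, 0.0), subgradient = b - a^T x = 7.0
  y^{k+1} = 0.7 + 0.1*7.0 = 1.4
Step 3: y^k = 1.4, reduced costs: (0.8, 5.8)
  x^k = (0.0, 0.0), subgradient = b - a^T x = 7.0
  y^{k+1} = 1.4 + 0.1*7.0 = 2.1
Step 4: y^k = 2.1, reduced costs: (-1.3, 3.7)
  x^k = (10.0, 0.0), subgradient = b - a^T x = -23.0
  y^{k+1} = 2.1 + 0.1*-23.0 = -0.2
Dual objective at y_4 = -0.2: reduced costs (5.6, 10.6), box minimizer x = (0.0, 0.0)
g(y_4) = b*y + (c1 - a1*y)*x1 + (c2 - a2*y)*x2 = 7*(-0.2) + 5.6*0.0 + 10.6*0.0 = -1.4 + 0.0 + 0.0 = -1.4


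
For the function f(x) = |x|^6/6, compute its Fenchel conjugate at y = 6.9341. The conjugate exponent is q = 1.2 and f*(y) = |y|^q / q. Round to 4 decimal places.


The conjugate exponent q satisfies 1/p + 1/q = 1.
p = 6, so q = 6/(6 - 1) = 1.2
|y|^q = 6.9341^1.2 = 10.2138
f*(6.9341) = 10.2138 / 1.2 = 8.5115


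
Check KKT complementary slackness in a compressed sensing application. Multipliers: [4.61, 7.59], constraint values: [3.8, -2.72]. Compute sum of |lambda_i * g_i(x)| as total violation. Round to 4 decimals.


KKT complementary slackness check:
lambda_1 * g_1 = 4.61 * 3.8 = 17.518
lambda_2 * g_2 = 7.59 * -2.72 = -20.6448
Total violation = 17.518 + 20.6448 = 38.1628


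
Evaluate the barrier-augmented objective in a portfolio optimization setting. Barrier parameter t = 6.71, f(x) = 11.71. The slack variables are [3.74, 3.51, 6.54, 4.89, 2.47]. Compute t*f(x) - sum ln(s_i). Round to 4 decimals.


Step 1: Compute log-barrier.
ln values: [1.3191, 1.2556, 1.8779, 1.5872, 0.9042]
phi = -(1.3191 + 1.2556 + 1.8779 + 1.5872 + 0.9042) = -6.944
Step 2: Compute augmented objective.
t*f(x) = 6.71*11.71 = 78.5741
Total = 78.5741 - 6.944 = 71.6301


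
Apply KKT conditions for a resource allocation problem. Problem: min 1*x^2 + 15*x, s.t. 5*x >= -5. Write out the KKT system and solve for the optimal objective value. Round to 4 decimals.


Step 1: Try lambda = 0 (constraint inactive).
x_unc = -15/(2*1) = -7.5
Check: 5*-7.5 = -37.5 < -5 -- violated!
Step 2: Constraint must be active: 5*x = -5
x* = -5/5 = -1.0
lambda = (2*1*(-1.0) + 15)/5 = 2.6
Step 3: Compute optimal value.
f(x*) = 1*(-1.0)^2 + 15*(-1.0) = -14.0


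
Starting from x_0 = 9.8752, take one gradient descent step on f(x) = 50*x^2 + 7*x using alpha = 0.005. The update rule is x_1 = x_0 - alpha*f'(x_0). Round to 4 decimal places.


We compute the gradient at x_0 and apply the update.
f'(x) = 100*x + 7
f'(9.8752) = 100*9.8752 + 7 = 994.52
x_1 = 9.8752 - 0.005*994.52 = 4.9026


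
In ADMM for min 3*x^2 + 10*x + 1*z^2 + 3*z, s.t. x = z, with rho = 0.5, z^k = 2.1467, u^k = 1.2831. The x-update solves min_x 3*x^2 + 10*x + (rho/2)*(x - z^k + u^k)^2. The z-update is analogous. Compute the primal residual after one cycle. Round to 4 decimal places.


ADMM iteration with rho = 0.5, z^k = 2.1467, u^k = 1.2831
Step 1: x-update.
Minimize 3*x^2 + 10*x + (0.5/2)*(x - 2.1467 + 1.2831)^2
FOC: (2*3 + 0.5)*x = -10 + 0.5*(2.1467 - 1.2831)
x^{k+1} = -1.472
Step 2: z-update.
Minimize 1*z^2 + 3*z + (0.5/2)*(-1.472 - z + 1.2831)^2
FOC: (2*1 + 0.5)*z = -3 + 0.5*(-1.472 + 1.2831)
z^{k+1} = -1.2378
Step 3: u-update.
u^{k+1} = 1.2831 - 1.472 + 1.2378 = 1.0489
Step 4: Primal residual = |-1.472 + 1.2378| = 0.2342


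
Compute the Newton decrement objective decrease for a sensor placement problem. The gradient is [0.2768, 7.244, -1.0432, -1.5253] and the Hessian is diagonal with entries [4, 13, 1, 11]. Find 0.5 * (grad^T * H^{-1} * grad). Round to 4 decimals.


Step 1: H is diagonal, so H^(-1) * g = [0.0692, 0.5572, -1.0432, -0.1387].
Step 2: g^T H^(-1) g = sum_i g_i^2 / H_ii
  = (0.2768)^2/4 + (7.244)^2/13 + (-1.0432)^2/1 + (-1.5253)^2/11
  = 0.0192 + 4.0366 + 1.0883 + 0.2115 = 5.3555
Step 3: Objective decrease = 0.5 * g^T H^(-1) g = 2.6778


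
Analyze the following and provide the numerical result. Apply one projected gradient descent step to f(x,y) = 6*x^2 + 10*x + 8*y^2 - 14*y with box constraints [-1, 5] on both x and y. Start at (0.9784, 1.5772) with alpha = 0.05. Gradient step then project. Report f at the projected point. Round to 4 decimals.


Step 1: Compute gradient at (0.9784, 1.5772).
grad_x = 2*6*0.9784 + 10 = 21.7408
grad_y = 2*8*1.5772 - 14 = 11.2352
Step 2: Gradient step.
x_raw = 0.9784 - 0.05*21.7408 = -0.1086
y_raw = 1.5772 - 0.05*11.2352 = 1.0154
Step 3: Project onto [-1, 5].
x_proj = clip(-0.1086) = -0.1086
y_proj = clip(1.0154) = 1.0154
Step 4: Evaluate f.
f(-0.1086, 1.0154) = -6.9828


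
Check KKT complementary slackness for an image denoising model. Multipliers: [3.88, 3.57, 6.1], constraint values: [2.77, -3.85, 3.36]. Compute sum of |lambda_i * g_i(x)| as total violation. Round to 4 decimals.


KKT complementary slackness check:
lambda_1 * g_1 = 3.88 * 2.77 = 10.7476
lambda_2 * g_2 = 3.57 * -3.85 = -13.7445
lambda_3 * g_3 = 6.1 * 3.36 = 20.496
Total violation = 10.7476 + 13.7445 + 20.496 = 44.9881


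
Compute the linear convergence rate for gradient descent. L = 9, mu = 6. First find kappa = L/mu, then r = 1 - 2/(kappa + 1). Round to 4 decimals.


Step 1: Compute the condition number.
kappa = L/mu = 9/6 = 1.5
Step 2: Compute the convergence rate.
r = 1 - 2/(kappa + 1) = 1 - 2*mu/(L + mu) = (L - mu)/(L + mu) = 3/15 = 0.2


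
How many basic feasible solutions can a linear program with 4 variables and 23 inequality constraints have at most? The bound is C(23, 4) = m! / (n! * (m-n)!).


Each vertex corresponds to some choice of n active constraints out of m, so the number of vertices is at most C(m, n) = m! / (n!(m-n)!).
m = 23, n = 4
Numerator: 23 * 22 * 21 * 20
Denominator: 4! = 24
C(23, 4) = 8855


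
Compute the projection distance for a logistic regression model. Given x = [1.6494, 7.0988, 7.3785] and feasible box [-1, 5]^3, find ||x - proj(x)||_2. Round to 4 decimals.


Project each component onto [-1, 5].
clip(1.6494) = 1.6494, clip(7.0988) = 5.0, clip(7.3785) = 5.0
Projection = [1.6494, 5.0, 5.0]
Squared diffs: [0.0, 4.405, 5.6573]
Distance = sqrt(10.0623) = 3.1721


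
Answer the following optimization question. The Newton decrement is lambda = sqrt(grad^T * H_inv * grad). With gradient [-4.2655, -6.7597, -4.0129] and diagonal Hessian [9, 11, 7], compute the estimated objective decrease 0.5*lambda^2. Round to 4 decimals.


Step 1: H is diagonal, so H^(-1) * g = [-0.4739, -0.6145, -0.5733].
Step 2: g^T H^(-1) g = sum_i g_i^2 / H_ii
  = (-4.2655)^2/9 + (-6.7597)^2/11 + (-4.0129)^2/7
  = 2.0216 + 4.154 + 2.3005 = 8.476
Step 3: Objective decrease = 0.5 * g^T H^(-1) g = 4.238


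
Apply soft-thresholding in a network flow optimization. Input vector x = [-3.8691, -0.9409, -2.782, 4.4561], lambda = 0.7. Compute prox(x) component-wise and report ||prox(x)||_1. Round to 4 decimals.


Soft-thresholding with lambda = 0.7:
prox(-3.8691) = sign(-3.8691)*max(|-3.8691| - 0.7, 0) = -3.1691
prox(-0.9409) = sign(-0.9409)*max(|-0.9409| - 0.7, 0) = -0.2409
prox(-2.782) = sign(-2.782)*max(|-2.782| - 0.7, 0) = -2.082
prox(4.4561) = sign(4.4561)*max(|4.4561| - 0.7, 0) = 3.7561
prox(x) = [-3.1691, -0.2409, -2.082, 3.7561]
||prox(x)||_1 = 3.1691 + 0.2409 + 2.082 + 3.7561 = 9.2481


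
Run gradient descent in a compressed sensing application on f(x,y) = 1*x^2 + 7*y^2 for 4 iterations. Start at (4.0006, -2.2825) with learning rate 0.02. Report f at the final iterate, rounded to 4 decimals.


Gradient descent on f(x,y) = 1*x^2 + 7*y^2.
Starting point: (4.0006, -2.2825), alpha = 0.02
Step 1: grad_x = 2*1*4.0006 = 8.0012, grad_y = 2*7*-2.2825 = -31.955
  x_1 = 4.0006 - 0.02*8.0012 = 3.8406
  y_1 = -2.2825 - 0.02*-31.955 = -1.6434
Step 2: grad_x = 2*1*3.8406 = 7.6812, grad_y = 2*7*-1.6434 = -23.0076
  x_2 = 3.8406 - 0.02*7.6812 = 3.687
  y_2 = -1.6434 - 0.02*-23.0076 = -1.1832
Step 3: grad_x = 2*1*3.687 = 7.3739, grad_y = 2*7*-1.1832 = -16.5655
  x_3 = 3.687 - 0.02*7.3739 = 3.5395
  y_3 = -1.1832 - 0.02*-16.5655 = -0.8519
Step 4: grad_x = 2*1*3.5395 = 7.0789, grad_y = 2*7*-0.8519 = -11.9271
  x_4 = 3.5395 - 0.02*7.0789 = 3.3979
  y_4 = -0.8519 - 0.02*-11.9271 = -0.6134
f(3.3979, -0.6134) = 1*3.3979^2 + 7*(-0.6134)^2 = 14.1795


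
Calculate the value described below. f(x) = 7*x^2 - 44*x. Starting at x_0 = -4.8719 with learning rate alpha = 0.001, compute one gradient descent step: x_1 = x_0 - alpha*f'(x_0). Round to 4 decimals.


We compute the gradient at x_0 and apply the update.
f'(x) = 14*x - 44
f'(-4.8719) = 14*-4.8719 - 44 = -112.2066
x_1 = -4.8719 - 0.001*-112.2066 = -4.7597


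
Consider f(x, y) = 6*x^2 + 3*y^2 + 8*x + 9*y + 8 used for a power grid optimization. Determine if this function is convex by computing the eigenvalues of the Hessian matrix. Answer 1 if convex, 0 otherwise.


The Hessian of f(x,y) = 6*x^2 + 3*y^2 + 8*x + 9*y + 8 is:
H = [[12, 0], [0, 6]]
Trace = 12 + 6 = 18
Determinant = 12*6 - (0)^2 = 72
Discriminant = (18)^2 - 4*72 = 36.0
Eigenvalues: lambda_1 = 6.0, lambda_2 = 12.0
The function is convex.

1


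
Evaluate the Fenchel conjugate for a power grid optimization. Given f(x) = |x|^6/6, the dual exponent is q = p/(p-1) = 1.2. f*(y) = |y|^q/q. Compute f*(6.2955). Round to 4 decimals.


The conjugate exponent q satisfies 1/p + 1/q = 1.
p = 6, so q = 6/(6 - 1) = 1.2
|y|^q = 6.2955^1.2 = 9.0957
f*(6.2955) = 9.0957 / 1.2 = 7.5798


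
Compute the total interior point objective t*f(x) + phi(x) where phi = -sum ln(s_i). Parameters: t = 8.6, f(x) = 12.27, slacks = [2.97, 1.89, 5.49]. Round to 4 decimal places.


Step 1: Compute log-barrier.
ln values: [1.0886, 0.6366, 1.7029]
phi = -(1.0886 + 0.6366 + 1.7029) = -3.4281
Step 2: Compute augmented objective.
t*f(x) = 8.6*12.27 = 105.522
Total = 105.522 - 3.4281 = 102.0939


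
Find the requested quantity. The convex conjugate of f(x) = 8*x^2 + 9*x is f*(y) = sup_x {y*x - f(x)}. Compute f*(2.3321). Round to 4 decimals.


f*(y) = sup_x {y*x - a*x^2 - b*x} = sup_x {(y-b)*x - a*x^2}
FOC: (y - b) - 2a*x = 0 => x* = (y - b)/(2a)
x* = (2.3321 - 9)/(2*8) = -0.4167
f*(2.3321) = (y-b)^2/(4a) = (2.3321 - 9)^2/(4*8)
= 44.4609/32 = 1.3894


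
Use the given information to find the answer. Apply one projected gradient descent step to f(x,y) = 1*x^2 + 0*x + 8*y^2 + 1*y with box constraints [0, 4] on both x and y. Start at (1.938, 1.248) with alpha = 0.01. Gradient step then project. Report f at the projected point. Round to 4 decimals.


Step 1: Compute gradient at (1.938, 1.248).
grad_x = 2*1*1.938 + 0 = 3.876
grad_y = 2*8*1.248 + 1 = 20.968
Step 2: Gradient step.
x_raw = 1.938 - 0.01*3.876 = 1.8992
y_raw = 1.248 - 0.01*20.968 = 1.0383
Step 3: Project onto [0, 4].
x_proj = clip(1.8992) = 1.8992
y_proj = clip(1.0383) = 1.0383
Step 4: Evaluate f.
f(1.8992, 1.0383) = 13.2703


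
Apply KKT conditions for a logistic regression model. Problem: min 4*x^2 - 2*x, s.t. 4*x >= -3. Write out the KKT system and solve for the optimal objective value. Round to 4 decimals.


Step 1: Try lambda = 0 (constraint inactive).
Stationarity: 2*4*x - 2 = 0
x* = 2/(2*4) = 0.25
Check constraint: 4*0.25 = 1.0 >= -3 -- satisfied.
Step 2: Compute optimal value.
f(x*) = 4*0.25^2 - 2*0.25 = -0.25


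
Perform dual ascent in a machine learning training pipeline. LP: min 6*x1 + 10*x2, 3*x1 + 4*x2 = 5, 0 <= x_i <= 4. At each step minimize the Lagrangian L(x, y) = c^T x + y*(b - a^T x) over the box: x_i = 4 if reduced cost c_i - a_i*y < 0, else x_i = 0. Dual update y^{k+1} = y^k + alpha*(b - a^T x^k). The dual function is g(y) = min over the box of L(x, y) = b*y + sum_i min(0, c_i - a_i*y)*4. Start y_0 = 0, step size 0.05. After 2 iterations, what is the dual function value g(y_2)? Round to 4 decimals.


Dual ascent for LP: min 6*x1 + 10*x2, 3*x1 + 4*x2 = 5, 0 <= x_i <= 4
Step 1: y^k = 0.0, reduced costs: (6.0, 10.0)
  x^k = (0.0, 0.0), subgradient = b - a^T x = 5.0
  y^{k+1} = 0.0 + 0.05*5.0 = 0.25
Step 2: y^k = 0.25, reduced costs: (5.25, 9.0)
  x^k = (0.0, 0.0), subgradient = b - a^T x = 5.0
  y^{k+1} = 0.25 + 0.05*5.0 = 0.5
Dual objective at y_2 = 0.5: reduced costs (4.5, 8.0), box minimizer x = (0.0, 0.0)
g(y_2) = b*y + (c1 - a1*y)*x1 + (c2 - a2*y)*x2 = 5*0.5 + 4.5*0.0 + 8.0*0.0 = 2.5 + 0.0 + 0.0 = 2.5


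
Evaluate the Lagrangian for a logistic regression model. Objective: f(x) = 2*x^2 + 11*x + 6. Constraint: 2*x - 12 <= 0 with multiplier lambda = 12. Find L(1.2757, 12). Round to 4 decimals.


Step 1: Evaluate f(x).
f(1.2757) = 2*1.2757^2 + 11*1.2757 + 6 = 23.2875
Step 2: Evaluate g(x).
g(1.2757) = 2*1.2757 - 12 = -9.4486
Step 3: Compute Lagrangian.
L = 23.2875 + 12*-9.4486 = -90.0957


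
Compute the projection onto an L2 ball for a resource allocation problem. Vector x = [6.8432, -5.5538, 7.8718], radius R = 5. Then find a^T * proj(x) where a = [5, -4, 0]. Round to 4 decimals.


Step 1: Compute ||x|| (intermediates to 6 decimals).
||x|| = sqrt(6.8432^2 + (-5.5538)^2 + 7.8718^2) = 11.816908
Step 2: Project.
Since ||x|| > R, scale = R/||x|| = 5/11.816908 = 0.423123, proj(x) = scale * x
proj(x) = [2.895515, -2.349941, 3.33074]
Step 3: Dot product.
a^T * proj(x) = 5*2.895515 - 4*(-2.349941) + 0*3.33074 = 23.8773


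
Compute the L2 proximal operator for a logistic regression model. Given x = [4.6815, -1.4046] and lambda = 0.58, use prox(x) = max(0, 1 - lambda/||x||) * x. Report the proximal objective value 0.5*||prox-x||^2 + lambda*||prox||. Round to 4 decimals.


Step 1: Compute ||x||.
||x|| = 4.8877
Step 2: Compute scaling factor.
scale = max(0, 1 - 0.58/4.8877) = 0.8813
Step 3: prox(x) = [4.126, -1.2379]
||prox(x)|| = 4.3077
Step 4: Proximal objective.
0.5*||prox-x||^2 = 0.1682
lambda*||prox|| = 2.4985
Total = 2.6667


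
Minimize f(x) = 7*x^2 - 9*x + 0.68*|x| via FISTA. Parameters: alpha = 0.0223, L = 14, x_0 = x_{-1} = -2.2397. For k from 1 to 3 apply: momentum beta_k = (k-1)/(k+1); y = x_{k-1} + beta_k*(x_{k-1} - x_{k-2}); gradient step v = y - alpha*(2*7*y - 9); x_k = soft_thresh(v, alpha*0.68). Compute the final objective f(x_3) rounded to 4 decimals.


FISTA on f(x) = 7*x^2 - 9*x + 0.68*|x|
L = 14, alpha = 0.0223
Iteration 1: beta = 0.0, y = -2.2397 + 0.0*(-2.2397 + 2.2397) = -2.2397
  grad(y) = -40.3558, v = y - alpha*grad = -1.3398
  prox(v) = soft_thresh(-1.3398, 0.0152) = -1.3246
Iteration 2: beta = 0.3333, y = -1.3246 + 0.3333*(-1.3246 + 2.2397) = -1.0196
  grad(y) = -23.274, v = y - alpha*grad = -0.5006
  prox(v) = soft_thresh(-0.5006, 0.0152) = -0.4854
Iteration 3: beta = 0.5, y = -0.4854 + 0.5*(-0.4854 + 1.3246) = -0.0658
  grad(y) = -9.9211, v = y - alpha*grad = 0.1554
  prox(v) = soft_thresh(0.1554, 0.0152) = 0.1403
f(x_3) = 7*0.1403^2 - 9*0.1403 + 0.68*|0.1403| = -1.0294


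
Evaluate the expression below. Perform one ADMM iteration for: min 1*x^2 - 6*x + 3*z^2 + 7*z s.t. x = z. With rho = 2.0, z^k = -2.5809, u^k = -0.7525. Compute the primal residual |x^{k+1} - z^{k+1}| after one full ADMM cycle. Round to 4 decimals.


ADMM iteration with rho = 2.0, z^k = -2.5809, u^k = -0.7525
Step 1: x-update.
Minimize 1*x^2 - 6*x + (2.0/2)*(x + 2.5809 - 0.7525)^2
FOC: (2*1 + 2.0)*x = 6 + 2.0*(-2.5809 + 0.7525)
x^{k+1} = 0.5858
Step 2: z-update.
Minimize 3*z^2 + 7*z + (2.0/2)*(0.5858 - z - 0.7525)^2
FOC: (2*3 + 2.0)*z = -7 + 2.0*(0.5858 - 0.7525)
z^{k+1} = -0.9167
Step 3: u-update.
u^{k+1} = -0.7525 + 0.5858 + 0.9167 = 0.75
Step 4: Primal residual = |0.5858 + 0.9167| = 1.5025


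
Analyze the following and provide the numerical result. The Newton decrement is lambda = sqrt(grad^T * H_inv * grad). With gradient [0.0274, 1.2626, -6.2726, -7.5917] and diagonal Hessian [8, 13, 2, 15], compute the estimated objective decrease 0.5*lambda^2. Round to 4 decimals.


Step 1: H is diagonal, so H^(-1) * g = [0.0034, 0.0971, -3.1363, -0.5061].
Step 2: g^T H^(-1) g = sum_i g_i^2 / H_ii
  = (0.0274)^2/8 + (1.2626)^2/13 + (-6.2726)^2/2 + (-7.5917)^2/15
  = 0.0001 + 0.1226 + 19.6728 + 3.8423 = 23.6377
Step 3: Objective decrease = 0.5 * g^T H^(-1) g = 11.8189


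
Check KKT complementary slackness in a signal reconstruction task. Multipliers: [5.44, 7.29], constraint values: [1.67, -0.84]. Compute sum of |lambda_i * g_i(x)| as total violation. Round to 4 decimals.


KKT complementary slackness check:
lambda_1 * g_1 = 5.44 * 1.67 = 9.0848
lambda_2 * g_2 = 7.29 * -0.84 = -6.1236
Total violation = 9.0848 + 6.1236 = 15.2084


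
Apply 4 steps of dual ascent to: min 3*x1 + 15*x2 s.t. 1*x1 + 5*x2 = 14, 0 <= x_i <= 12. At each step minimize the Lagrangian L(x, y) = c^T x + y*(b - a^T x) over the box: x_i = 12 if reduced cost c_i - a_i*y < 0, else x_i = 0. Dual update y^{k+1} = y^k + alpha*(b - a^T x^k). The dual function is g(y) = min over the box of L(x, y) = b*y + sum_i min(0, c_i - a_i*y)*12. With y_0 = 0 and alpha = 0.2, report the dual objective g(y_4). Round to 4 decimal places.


Dual ascent for LP: min 3*x1 + 15*x2, 1*x1 + 5*x2 = 14, 0 <= x_i <= 12
Step 1: y^k = 0.0, reduced costs: (3.0, 15.0)
  x^k = (0.0, 0.0), subgradient = b - a^T x = 14.0
  y^{k+1} = 0.0 + 0.2*14.0 = 2.8
Step 2: y^k = 2.8, reduced costs: (0.2, 1.0)
  x^k = (0.0, 0.0), subgradient = b - a^T x = 14.0
  y^{k+1} = 2.8 + 0.2*14.0 = 5.6
Step 3: y^k = 5.6, reduced costs: (-2.6, -13.0)
  x^k = (12.0, 12.0), subgradient = b - a^T x = -58.0
  y^{k+1} = 5.6 + 0.2*-58.0 = -6.0
Step 4: y^k = -6.0, reduced costs: (9.0, 45.0)
  x^k = (0.0, 0.0), subgradient = b - a^T x = 14.0
  y^{k+1} = -6.0 + 0.2*14.0 = -3.2
Dual objective at y_4 = -3.2: reduced costs (6.2, 31.0), box minimizer x = (0.0, 0.0)
g(y_4) = b*y + (c1 - a1*y)*x1 + (c2 - a2*y)*x2 = 14*(-3.2) + 6.2*0.0 + 31.0*0.0 = -44.8 + 0.0 + 0.0 = -44.8


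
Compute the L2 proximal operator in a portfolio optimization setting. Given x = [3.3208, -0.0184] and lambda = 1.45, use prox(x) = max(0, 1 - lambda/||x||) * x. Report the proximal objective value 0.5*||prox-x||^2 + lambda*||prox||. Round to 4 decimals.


Step 1: Compute ||x||.
||x|| = 3.3209
Step 2: Compute scaling factor.
scale = max(0, 1 - 1.45/3.3209) = 0.5634
Step 3: prox(x) = [1.8708, -0.0104]
||prox(x)|| = 1.8709
Step 4: Proximal objective.
0.5*||prox-x||^2 = 1.0513
lambda*||prox|| = 2.7128
Total = 3.764


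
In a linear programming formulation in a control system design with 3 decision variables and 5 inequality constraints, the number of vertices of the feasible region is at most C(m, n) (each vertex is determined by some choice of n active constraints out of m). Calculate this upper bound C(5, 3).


Each vertex corresponds to some choice of n active constraints out of m, so the number of vertices is at most C(m, n) = m! / (n!(m-n)!).
m = 5, n = 3
Numerator: 5 * 4 * 3
Denominator: 3! = 6
C(5, 3) = 10
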